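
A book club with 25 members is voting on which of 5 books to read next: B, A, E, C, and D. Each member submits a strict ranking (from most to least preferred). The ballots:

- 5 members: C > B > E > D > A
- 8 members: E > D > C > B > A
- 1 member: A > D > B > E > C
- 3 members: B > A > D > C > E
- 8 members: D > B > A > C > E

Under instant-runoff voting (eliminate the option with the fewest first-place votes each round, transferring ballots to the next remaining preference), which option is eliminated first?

A

Round 1: B 3, A 1, E 8, C 5, D 8. Eliminate A.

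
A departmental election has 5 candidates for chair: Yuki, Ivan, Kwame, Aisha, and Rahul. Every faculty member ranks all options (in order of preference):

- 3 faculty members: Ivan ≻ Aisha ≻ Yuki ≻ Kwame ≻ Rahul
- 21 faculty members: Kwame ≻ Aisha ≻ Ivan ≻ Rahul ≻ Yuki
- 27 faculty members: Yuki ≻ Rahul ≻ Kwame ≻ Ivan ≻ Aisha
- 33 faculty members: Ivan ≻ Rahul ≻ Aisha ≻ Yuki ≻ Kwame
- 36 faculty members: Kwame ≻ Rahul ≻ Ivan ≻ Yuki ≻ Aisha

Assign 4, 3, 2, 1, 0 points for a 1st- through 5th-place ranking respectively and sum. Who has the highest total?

Rahul

Yuki: 3·2 + 21·0 + 27·4 + 33·1 + 36·1 = 183
Ivan: 3·4 + 21·2 + 27·1 + 33·4 + 36·2 = 285
Kwame: 3·1 + 21·4 + 27·2 + 33·0 + 36·4 = 285
Aisha: 3·3 + 21·3 + 27·0 + 33·2 + 36·0 = 138
Rahul: 3·0 + 21·1 + 27·3 + 33·3 + 36·3 = 309
Rahul has the highest Borda score (309).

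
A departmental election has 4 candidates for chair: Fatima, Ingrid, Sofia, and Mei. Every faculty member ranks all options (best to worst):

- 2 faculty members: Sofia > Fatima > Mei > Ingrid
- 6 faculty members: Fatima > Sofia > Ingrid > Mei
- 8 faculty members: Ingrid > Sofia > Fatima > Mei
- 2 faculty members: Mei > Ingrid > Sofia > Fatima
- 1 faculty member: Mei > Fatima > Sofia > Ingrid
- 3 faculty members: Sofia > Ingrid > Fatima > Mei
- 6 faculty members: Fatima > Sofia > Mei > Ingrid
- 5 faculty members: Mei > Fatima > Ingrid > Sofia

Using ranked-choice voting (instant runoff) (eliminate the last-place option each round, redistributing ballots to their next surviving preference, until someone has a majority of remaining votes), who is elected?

Round 1: Fatima 12, Ingrid 8, Sofia 5, Mei 8. Eliminate Sofia.
Round 2: Fatima 14, Ingrid 11, Mei 8. Eliminate Mei.
Round 3: Fatima 20, Ingrid 13. Fatima has a majority.

Fatima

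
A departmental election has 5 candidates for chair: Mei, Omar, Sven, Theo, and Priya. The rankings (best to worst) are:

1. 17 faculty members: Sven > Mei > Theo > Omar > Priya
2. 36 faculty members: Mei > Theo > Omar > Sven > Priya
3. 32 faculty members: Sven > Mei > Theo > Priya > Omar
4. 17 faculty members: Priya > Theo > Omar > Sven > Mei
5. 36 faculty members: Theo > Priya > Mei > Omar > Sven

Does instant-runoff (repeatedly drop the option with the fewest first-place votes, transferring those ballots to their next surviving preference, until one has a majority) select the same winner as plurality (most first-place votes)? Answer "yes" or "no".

Instant-runoff — R1 Mei 36, Omar 0, Sven 49, Theo 36, Priya 17 (Omar out); R2 Mei 36, Sven 49, Theo 36, Priya 17 (Priya out); R3 Mei 36, Sven 49, Theo 53 (Mei out); R4 Sven 49, Theo 89 (Theo winner). Winner: Theo.
Plurality — first-place votes: Mei 36, Omar 0, Sven 49, Theo 36, Priya 17. Winner: Sven.
The two methods disagree.

no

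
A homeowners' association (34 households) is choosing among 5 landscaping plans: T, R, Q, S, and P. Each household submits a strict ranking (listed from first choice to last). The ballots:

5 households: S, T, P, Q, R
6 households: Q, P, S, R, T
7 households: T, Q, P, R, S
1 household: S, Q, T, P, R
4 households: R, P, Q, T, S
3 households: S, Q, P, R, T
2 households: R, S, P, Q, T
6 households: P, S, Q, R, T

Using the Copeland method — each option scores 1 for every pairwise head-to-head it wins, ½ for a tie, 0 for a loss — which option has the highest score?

T: loses to R, Q, S, and P → score 0.
R: beats T; loses to Q, S, and P → score 1.
Q: beats T and R; ties S and P → score 3.
S: beats T and R; ties Q; loses to P → score 2.5.
P: beats T, R, and S; ties Q → score 3.5.
P has the best pairwise record.

P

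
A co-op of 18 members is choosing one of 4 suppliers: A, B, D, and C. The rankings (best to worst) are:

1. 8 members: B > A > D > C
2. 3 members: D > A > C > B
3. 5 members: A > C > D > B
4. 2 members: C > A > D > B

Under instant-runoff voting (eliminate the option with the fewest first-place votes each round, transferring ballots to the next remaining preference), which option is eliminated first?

C

Round 1: A 5, B 8, D 3, C 2. Eliminate C.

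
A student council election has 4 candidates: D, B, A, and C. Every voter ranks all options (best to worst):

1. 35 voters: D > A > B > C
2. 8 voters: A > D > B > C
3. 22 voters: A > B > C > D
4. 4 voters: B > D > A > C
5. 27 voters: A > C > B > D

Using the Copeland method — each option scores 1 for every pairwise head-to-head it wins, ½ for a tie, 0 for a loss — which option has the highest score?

D: loses to B, A, and C → score 0.
B: beats D and C; loses to A → score 2.
A: beats D, B, and C → score 3.
C: beats D; loses to B and A → score 1.
A has the best pairwise record.

A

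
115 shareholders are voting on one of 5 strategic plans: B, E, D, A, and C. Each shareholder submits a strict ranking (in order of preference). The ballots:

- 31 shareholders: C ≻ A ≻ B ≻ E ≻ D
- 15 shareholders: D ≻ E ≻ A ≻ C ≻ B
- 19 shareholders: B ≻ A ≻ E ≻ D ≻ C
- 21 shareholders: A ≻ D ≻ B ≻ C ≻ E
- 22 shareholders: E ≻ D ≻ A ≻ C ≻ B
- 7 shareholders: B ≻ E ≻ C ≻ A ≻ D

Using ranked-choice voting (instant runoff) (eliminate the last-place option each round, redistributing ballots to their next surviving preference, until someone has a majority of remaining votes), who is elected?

Round 1: B 26, E 22, D 15, A 21, C 31. Eliminate D.
Round 2: B 26, E 37, A 21, C 31. Eliminate A.
Round 3: B 47, E 37, C 31. Eliminate C.
Round 4: B 78, E 37. B has a majority.

B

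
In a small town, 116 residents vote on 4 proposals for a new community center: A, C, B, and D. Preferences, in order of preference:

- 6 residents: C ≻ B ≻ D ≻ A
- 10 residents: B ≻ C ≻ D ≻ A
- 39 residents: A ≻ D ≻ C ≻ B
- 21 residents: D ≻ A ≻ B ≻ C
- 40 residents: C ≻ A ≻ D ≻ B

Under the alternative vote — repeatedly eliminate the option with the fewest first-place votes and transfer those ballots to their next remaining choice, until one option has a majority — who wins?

A

Round 1: A 39, C 46, B 10, D 21. Eliminate B.
Round 2: A 39, C 56, D 21. Eliminate D.
Round 3: A 60, C 56. A has a majority.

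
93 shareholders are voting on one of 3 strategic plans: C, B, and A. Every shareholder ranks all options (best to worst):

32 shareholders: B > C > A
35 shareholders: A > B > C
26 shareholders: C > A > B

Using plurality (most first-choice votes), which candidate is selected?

A

First-place votes: C 26, B 32, A 35.
A has the most first-place votes.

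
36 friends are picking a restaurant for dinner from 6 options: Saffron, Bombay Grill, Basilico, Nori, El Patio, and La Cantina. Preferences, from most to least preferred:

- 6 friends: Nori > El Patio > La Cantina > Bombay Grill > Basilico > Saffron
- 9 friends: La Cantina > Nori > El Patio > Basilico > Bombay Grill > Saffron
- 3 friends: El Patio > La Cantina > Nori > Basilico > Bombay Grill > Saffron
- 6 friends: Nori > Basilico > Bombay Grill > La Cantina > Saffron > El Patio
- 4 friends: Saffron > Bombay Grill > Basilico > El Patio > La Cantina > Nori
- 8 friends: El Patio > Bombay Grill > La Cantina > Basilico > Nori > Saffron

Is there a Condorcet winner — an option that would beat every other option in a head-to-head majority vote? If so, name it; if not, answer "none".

none

Checking pairwise contests:
Bombay Grill beats Saffron 32–4.
Nori beats Bombay Grill 24–12.
Nori beats Basilico 24–12.
La Cantina beats Nori 24–12.
Nori beats El Patio 21–15.
El Patio beats La Cantina 21–15.
Every option loses at least one head-to-head, so there is no Condorcet winner.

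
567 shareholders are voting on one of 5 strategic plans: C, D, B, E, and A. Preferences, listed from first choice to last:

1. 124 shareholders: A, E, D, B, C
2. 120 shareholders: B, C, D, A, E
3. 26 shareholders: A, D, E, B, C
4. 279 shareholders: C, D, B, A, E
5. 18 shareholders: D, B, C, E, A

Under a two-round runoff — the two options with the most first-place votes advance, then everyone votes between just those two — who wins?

Round 1 first-place votes: C 279, D 18, B 120, E 0, A 150.
C and A advance.
Runoff: C is preferred to A by 417 voters; A by 150.
C wins the runoff.

C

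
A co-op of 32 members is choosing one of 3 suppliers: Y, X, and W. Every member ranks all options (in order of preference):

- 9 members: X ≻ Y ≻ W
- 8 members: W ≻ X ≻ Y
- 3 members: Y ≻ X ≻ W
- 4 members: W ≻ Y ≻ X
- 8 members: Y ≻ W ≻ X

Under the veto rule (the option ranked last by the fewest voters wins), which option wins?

Last-place votes: Y 8, X 12, W 12.
Y is ranked last by the fewest voters, so Y wins.

Y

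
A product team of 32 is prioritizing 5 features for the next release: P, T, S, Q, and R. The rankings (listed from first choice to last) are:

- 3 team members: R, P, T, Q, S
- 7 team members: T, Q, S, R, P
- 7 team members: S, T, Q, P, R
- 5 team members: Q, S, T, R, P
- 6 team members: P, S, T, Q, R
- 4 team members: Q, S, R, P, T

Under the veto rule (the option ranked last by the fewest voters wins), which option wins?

Q

Last-place votes: P 12, T 4, S 3, Q 0, R 13.
Q is ranked last by the fewest voters, so Q wins.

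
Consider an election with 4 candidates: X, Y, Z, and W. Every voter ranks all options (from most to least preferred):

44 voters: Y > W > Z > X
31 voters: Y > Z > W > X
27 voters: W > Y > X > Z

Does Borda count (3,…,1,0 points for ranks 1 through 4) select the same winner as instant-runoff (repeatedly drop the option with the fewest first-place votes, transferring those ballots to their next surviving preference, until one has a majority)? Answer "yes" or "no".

Borda — scores: X 27, Y 279, Z 106, W 200. Winner: Y.
Instant-runoff — R1 X 0, Y 75, Z 0, W 27 (Y winner). Winner: Y.
The two methods agree.

yes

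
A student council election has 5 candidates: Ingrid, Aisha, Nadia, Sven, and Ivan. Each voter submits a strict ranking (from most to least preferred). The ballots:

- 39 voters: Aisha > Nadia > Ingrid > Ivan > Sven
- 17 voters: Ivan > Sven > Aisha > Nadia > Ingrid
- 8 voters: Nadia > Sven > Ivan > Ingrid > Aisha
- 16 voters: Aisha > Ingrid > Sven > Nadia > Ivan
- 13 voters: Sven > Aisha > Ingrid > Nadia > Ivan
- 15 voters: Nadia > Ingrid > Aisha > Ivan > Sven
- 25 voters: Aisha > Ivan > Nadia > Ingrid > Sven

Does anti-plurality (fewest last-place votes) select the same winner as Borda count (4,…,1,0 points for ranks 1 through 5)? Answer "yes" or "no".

no

Anti-plurality — last-place votes: Ingrid 17, Aisha 8, Nadia 0, Sven 79, Ivan 29. Winner: Nadia.
Borda — scores: Ingrid 230, Aisha 423, Nadia 305, Sven 159, Ivan 213. Winner: Aisha.
The two methods disagree.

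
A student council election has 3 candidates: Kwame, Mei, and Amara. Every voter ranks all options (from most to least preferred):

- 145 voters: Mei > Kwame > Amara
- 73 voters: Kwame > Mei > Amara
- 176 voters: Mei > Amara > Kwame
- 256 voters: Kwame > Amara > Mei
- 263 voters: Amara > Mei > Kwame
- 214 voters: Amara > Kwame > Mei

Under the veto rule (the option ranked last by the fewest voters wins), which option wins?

Amara

Last-place votes: Kwame 439, Mei 470, Amara 218.
Amara is ranked last by the fewest voters, so Amara wins.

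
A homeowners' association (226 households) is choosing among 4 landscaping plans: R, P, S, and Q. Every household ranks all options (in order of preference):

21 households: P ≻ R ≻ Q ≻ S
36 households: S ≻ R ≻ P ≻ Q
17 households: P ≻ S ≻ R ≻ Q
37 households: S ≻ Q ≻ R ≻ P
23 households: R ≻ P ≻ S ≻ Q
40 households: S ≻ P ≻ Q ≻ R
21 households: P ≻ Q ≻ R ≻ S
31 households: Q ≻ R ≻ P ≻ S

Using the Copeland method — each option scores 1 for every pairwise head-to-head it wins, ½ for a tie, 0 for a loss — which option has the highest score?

S

R: beats P; loses to S and Q → score 1.
P: beats Q; ties S; loses to R → score 1.5.
S: beats R and Q; ties P → score 2.5.
Q: beats R; loses to P and S → score 1.
S has the best pairwise record.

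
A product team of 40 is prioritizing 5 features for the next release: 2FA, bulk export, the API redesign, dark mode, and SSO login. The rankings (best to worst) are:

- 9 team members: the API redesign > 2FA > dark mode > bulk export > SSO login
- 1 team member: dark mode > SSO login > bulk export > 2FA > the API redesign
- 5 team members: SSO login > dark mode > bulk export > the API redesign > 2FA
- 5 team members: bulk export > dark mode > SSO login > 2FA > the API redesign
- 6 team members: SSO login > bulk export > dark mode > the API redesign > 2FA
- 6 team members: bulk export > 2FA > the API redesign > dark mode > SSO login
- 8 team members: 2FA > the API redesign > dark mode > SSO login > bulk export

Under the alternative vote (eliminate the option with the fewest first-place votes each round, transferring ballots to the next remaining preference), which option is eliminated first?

dark mode

Round 1: 2FA 8, bulk export 11, the API redesign 9, dark mode 1, SSO login 11. Eliminate dark mode.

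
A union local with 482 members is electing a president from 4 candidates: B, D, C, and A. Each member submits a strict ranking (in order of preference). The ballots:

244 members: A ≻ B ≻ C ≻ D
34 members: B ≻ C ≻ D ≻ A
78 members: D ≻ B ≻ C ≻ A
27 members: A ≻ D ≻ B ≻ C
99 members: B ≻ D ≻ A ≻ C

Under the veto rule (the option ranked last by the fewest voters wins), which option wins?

Last-place votes: B 0, D 244, C 126, A 112.
B is ranked last by the fewest voters, so B wins.

B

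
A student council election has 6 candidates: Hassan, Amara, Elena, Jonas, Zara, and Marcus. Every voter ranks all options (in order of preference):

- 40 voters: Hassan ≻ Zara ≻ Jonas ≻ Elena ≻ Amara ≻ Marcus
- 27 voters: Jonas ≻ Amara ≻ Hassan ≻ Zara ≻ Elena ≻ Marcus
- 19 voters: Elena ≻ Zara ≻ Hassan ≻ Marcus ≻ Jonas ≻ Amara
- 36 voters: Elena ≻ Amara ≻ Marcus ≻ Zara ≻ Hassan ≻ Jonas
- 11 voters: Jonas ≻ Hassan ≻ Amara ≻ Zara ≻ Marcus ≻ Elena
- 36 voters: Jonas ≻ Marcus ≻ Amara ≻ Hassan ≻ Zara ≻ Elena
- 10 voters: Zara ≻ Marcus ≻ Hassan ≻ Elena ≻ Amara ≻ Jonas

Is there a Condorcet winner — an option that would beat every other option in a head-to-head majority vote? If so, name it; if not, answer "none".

none

Checking pairwise contests:
Amara beats Hassan 99–80.
Elena beats Amara 105–74.
Hassan beats Elena 124–55.
Hassan beats Jonas 105–74.
Hassan beats Zara 114–65.
Hassan beats Marcus 97–82.
Every option loses at least one head-to-head, so there is no Condorcet winner.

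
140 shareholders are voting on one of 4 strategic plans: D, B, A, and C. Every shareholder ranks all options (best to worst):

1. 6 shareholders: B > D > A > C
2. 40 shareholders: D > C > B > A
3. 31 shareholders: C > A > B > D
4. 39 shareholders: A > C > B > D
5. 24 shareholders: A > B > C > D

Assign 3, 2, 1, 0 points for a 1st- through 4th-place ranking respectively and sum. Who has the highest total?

C

D: 6·2 + 40·3 + 31·0 + 39·0 + 24·0 = 132
B: 6·3 + 40·1 + 31·1 + 39·1 + 24·2 = 176
A: 6·1 + 40·0 + 31·2 + 39·3 + 24·3 = 257
C: 6·0 + 40·2 + 31·3 + 39·2 + 24·1 = 275
C has the highest Borda score (275).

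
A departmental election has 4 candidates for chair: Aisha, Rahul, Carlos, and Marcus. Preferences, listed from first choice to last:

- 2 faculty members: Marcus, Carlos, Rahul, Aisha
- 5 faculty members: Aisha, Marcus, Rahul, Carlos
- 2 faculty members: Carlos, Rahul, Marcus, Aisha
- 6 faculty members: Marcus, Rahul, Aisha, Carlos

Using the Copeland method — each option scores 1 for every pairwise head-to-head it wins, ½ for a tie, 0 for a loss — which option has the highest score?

Marcus

Aisha: beats Carlos; loses to Rahul and Marcus → score 1.
Rahul: beats Aisha and Carlos; loses to Marcus → score 2.
Carlos: loses to Aisha, Rahul, and Marcus → score 0.
Marcus: beats Aisha, Rahul, and Carlos → score 3.
Marcus has the best pairwise record.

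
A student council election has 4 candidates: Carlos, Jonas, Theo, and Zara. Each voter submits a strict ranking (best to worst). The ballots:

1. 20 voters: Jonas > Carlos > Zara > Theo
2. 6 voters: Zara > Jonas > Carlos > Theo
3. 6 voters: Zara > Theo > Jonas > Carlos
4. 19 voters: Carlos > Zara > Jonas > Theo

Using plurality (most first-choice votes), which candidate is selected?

Jonas

First-place votes: Carlos 19, Jonas 20, Theo 0, Zara 12.
Jonas has the most first-place votes.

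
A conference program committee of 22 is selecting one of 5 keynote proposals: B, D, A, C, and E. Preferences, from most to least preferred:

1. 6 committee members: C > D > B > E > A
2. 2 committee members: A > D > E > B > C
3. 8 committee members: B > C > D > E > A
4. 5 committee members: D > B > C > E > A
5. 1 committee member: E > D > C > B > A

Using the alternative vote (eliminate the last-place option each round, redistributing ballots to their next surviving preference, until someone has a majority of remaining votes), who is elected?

D

Round 1: B 8, D 5, A 2, C 6, E 1. Eliminate E.
Round 2: B 8, D 6, A 2, C 6. Eliminate A.
Round 3: B 8, D 8, C 6. Eliminate C.
Round 4: B 8, D 14. D has a majority.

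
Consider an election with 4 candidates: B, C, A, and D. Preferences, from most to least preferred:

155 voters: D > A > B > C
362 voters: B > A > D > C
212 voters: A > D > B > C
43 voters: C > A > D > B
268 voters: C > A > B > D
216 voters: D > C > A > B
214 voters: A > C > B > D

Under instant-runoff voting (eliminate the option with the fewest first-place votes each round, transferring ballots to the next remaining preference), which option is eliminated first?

Round 1: B 362, C 311, A 426, D 371. Eliminate C.

C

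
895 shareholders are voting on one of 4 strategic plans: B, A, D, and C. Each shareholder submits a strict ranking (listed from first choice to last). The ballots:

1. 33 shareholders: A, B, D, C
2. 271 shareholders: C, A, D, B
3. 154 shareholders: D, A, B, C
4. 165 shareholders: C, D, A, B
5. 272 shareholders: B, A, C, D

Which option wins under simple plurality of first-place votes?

C

First-place votes: B 272, A 33, D 154, C 436.
C has the most first-place votes.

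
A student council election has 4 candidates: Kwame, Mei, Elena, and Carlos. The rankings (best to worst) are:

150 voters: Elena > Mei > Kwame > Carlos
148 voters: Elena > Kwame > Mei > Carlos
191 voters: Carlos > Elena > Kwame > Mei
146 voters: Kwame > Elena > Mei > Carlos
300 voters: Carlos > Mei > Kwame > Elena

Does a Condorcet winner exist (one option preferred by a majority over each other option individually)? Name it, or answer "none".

Carlos vs Kwame: 491–444 for Carlos.
Carlos vs Mei: 491–444 for Carlos.
Carlos vs Elena: 491–444 for Carlos.
Carlos beats every other option head-to-head.

Carlos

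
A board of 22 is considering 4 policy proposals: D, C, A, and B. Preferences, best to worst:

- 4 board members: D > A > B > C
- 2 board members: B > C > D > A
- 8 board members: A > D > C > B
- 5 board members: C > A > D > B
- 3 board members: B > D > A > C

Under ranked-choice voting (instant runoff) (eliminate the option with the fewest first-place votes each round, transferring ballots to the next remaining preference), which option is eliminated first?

Round 1: D 4, C 5, A 8, B 5. Eliminate D.

D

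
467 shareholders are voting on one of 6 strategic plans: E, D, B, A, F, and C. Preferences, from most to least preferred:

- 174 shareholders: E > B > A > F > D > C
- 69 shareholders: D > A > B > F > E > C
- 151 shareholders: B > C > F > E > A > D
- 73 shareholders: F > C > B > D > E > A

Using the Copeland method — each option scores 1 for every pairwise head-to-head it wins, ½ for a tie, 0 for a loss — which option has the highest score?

B

E: beats D, A, and C; loses to B and F → score 3.
D: beats C; loses to E, B, A, and F → score 1.
B: beats E, D, A, F, and C → score 5.
A: beats D, F, and C; loses to E and B → score 3.
F: beats E, D, and C; loses to B and A → score 3.
C: loses to E, D, B, A, and F → score 0.
B has the best pairwise record.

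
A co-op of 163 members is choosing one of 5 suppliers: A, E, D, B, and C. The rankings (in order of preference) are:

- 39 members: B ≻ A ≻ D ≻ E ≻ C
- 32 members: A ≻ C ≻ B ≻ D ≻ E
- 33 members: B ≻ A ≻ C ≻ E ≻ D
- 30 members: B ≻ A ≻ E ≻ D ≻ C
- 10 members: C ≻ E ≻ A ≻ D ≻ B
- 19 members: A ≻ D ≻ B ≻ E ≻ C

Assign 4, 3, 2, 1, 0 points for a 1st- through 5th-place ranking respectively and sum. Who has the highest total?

A

A: 39·3 + 32·4 + 33·3 + 30·3 + 10·2 + 19·4 = 530
E: 39·1 + 32·0 + 33·1 + 30·2 + 10·3 + 19·1 = 181
D: 39·2 + 32·1 + 33·0 + 30·1 + 10·1 + 19·3 = 207
B: 39·4 + 32·2 + 33·4 + 30·4 + 10·0 + 19·2 = 510
C: 39·0 + 32·3 + 33·2 + 30·0 + 10·4 + 19·0 = 202
A has the highest Borda score (530).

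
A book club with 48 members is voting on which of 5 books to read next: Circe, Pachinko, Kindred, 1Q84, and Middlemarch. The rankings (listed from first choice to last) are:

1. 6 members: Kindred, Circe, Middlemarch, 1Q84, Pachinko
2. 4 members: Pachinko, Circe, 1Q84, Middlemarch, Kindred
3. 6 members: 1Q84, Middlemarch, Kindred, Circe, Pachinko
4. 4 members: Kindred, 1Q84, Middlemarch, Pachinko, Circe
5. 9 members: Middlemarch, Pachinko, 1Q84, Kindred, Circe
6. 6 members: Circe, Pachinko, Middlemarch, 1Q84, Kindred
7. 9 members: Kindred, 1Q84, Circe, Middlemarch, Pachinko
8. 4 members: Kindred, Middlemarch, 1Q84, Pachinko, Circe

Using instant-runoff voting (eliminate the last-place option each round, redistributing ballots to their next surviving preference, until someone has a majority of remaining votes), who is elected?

Round 1: Circe 6, Pachinko 4, Kindred 23, 1Q84 6, Middlemarch 9. Eliminate Pachinko.
Round 2: Circe 10, Kindred 23, 1Q84 6, Middlemarch 9. Eliminate 1Q84.
Round 3: Circe 10, Kindred 23, Middlemarch 15. Eliminate Circe.
Round 4: Kindred 23, Middlemarch 25. Middlemarch has a majority.

Middlemarch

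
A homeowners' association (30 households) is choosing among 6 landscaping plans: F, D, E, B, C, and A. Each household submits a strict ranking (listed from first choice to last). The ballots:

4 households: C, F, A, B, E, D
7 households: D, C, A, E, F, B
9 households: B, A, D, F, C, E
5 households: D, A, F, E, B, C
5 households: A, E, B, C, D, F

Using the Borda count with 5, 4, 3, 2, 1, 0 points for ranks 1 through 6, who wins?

F: 4·4 + 7·1 + 9·2 + 5·3 + 5·0 = 56
D: 4·0 + 7·5 + 9·3 + 5·5 + 5·1 = 92
E: 4·1 + 7·2 + 9·0 + 5·2 + 5·4 = 48
B: 4·2 + 7·0 + 9·5 + 5·1 + 5·3 = 73
C: 4·5 + 7·4 + 9·1 + 5·0 + 5·2 = 67
A: 4·3 + 7·3 + 9·4 + 5·4 + 5·5 = 114
A has the highest Borda score (114).

A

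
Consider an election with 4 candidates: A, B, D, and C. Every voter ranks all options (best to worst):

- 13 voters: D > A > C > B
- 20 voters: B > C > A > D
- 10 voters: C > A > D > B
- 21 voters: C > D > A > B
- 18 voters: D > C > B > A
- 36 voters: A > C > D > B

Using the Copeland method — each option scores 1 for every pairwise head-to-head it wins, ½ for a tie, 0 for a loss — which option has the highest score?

C

A: beats B and D; loses to C → score 2.
B: loses to A, D, and C → score 0.
D: beats B; loses to A and C → score 1.
C: beats A, B, and D → score 3.
C has the best pairwise record.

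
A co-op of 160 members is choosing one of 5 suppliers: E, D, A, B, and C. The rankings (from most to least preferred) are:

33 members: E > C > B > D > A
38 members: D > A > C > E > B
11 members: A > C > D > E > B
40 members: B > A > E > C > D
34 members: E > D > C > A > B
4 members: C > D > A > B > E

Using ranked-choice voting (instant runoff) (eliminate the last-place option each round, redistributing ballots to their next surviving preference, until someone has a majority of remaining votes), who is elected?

E

Round 1: E 67, D 38, A 11, B 40, C 4. Eliminate C.
Round 2: E 67, D 42, A 11, B 40. Eliminate A.
Round 3: E 67, D 53, B 40. Eliminate B.
Round 4: E 107, D 53. E has a majority.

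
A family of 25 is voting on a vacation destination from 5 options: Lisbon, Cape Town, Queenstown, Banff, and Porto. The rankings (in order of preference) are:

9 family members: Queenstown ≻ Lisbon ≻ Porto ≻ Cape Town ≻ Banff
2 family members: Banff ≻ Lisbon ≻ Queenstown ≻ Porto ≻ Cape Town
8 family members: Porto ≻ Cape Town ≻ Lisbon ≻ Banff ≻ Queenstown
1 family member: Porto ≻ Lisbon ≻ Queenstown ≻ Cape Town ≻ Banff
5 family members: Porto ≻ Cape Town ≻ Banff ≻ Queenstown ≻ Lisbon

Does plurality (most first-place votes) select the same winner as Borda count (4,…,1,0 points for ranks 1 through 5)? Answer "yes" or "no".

Plurality — first-place votes: Lisbon 0, Cape Town 0, Queenstown 9, Banff 2, Porto 14. Winner: Porto.
Borda — scores: Lisbon 52, Cape Town 49, Queenstown 47, Banff 26, Porto 76. Winner: Porto.
The two methods agree.

yes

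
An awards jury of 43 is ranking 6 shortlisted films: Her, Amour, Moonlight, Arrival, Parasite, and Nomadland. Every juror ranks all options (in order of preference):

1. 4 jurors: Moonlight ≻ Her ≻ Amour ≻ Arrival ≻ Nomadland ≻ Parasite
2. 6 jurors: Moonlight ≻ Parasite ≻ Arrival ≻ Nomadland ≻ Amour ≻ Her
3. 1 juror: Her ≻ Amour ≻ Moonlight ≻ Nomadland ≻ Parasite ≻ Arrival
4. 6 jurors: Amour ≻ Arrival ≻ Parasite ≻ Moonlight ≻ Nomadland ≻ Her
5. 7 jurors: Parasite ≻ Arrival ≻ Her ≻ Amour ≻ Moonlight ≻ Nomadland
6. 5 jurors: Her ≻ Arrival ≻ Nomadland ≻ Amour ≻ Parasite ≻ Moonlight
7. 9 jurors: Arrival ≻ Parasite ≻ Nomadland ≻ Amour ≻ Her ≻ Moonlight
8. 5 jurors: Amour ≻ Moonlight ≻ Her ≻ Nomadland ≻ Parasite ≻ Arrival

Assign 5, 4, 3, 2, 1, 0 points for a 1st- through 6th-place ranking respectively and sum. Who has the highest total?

Arrival

Her: 4·4 + 6·0 + 1·5 + 6·0 + 7·3 + 5·5 + 9·1 + 5·3 = 91
Amour: 4·3 + 6·1 + 1·4 + 6·5 + 7·2 + 5·2 + 9·2 + 5·5 = 119
Moonlight: 4·5 + 6·5 + 1·3 + 6·2 + 7·1 + 5·0 + 9·0 + 5·4 = 92
Arrival: 4·2 + 6·3 + 1·0 + 6·4 + 7·4 + 5·4 + 9·5 + 5·0 = 143
Parasite: 4·0 + 6·4 + 1·1 + 6·3 + 7·5 + 5·1 + 9·4 + 5·1 = 124
Nomadland: 4·1 + 6·2 + 1·2 + 6·1 + 7·0 + 5·3 + 9·3 + 5·2 = 76
Arrival has the highest Borda score (143).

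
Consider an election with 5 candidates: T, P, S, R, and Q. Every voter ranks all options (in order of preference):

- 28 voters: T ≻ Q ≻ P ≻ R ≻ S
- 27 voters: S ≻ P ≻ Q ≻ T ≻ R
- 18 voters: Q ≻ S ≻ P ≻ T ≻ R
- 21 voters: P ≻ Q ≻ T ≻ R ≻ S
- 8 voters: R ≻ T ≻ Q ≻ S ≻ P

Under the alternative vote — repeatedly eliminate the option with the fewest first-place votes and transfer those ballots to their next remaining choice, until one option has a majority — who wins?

T

Round 1: T 28, P 21, S 27, R 8, Q 18. Eliminate R.
Round 2: T 36, P 21, S 27, Q 18. Eliminate Q.
Round 3: T 36, P 21, S 45. Eliminate P.
Round 4: T 57, S 45. T has a majority.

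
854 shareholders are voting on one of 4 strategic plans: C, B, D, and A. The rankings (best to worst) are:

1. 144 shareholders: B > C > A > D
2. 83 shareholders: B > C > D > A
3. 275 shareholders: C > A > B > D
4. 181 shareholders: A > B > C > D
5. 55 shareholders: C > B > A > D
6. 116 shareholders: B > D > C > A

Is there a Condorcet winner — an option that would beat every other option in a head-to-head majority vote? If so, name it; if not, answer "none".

Checking pairwise contests:
B beats C 524–330.
A beats B 456–398.
C beats D 738–116.
C beats A 673–181.
Every option loses at least one head-to-head, so there is no Condorcet winner.

none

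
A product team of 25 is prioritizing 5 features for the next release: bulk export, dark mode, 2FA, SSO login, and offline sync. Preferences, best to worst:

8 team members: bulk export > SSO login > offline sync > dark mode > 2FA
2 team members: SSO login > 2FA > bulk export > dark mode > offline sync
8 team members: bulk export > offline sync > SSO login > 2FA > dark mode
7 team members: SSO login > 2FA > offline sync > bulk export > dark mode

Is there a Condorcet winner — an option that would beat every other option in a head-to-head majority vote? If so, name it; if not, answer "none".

bulk export vs dark mode: 25–0 for bulk export.
bulk export vs 2FA: 16–9 for bulk export.
bulk export vs SSO login: 16–9 for bulk export.
bulk export vs offline sync: 18–7 for bulk export.
bulk export beats every other option head-to-head.

bulk export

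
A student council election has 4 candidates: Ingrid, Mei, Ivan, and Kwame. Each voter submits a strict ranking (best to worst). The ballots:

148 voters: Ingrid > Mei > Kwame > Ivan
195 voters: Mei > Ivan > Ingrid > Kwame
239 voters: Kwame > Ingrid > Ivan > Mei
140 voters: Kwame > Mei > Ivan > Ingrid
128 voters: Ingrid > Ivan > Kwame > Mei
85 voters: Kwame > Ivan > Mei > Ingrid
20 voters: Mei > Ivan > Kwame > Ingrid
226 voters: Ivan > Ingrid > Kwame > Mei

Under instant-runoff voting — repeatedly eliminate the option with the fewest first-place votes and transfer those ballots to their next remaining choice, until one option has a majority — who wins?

Round 1: Ingrid 276, Mei 215, Ivan 226, Kwame 464. Eliminate Mei.
Round 2: Ingrid 276, Ivan 441, Kwame 464. Eliminate Ingrid.
Round 3: Ivan 569, Kwame 612. Kwame has a majority.

Kwame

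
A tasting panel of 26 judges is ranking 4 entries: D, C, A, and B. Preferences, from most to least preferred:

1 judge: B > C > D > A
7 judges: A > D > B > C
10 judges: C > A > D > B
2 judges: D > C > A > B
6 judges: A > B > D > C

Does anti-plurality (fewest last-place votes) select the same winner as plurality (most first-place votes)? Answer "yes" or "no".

no

Anti-plurality — last-place votes: D 0, C 13, A 1, B 12. Winner: D.
Plurality — first-place votes: D 2, C 10, A 13, B 1. Winner: A.
The two methods disagree.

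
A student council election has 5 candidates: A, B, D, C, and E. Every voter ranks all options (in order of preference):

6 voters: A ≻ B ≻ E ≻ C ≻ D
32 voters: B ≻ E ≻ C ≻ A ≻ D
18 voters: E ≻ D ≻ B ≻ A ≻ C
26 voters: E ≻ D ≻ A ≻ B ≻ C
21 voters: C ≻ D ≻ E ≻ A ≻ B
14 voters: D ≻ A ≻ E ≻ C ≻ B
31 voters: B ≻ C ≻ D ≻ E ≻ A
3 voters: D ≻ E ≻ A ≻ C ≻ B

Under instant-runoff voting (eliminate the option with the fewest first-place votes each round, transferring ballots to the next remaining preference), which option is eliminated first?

A

Round 1: A 6, B 63, D 17, C 21, E 44. Eliminate A.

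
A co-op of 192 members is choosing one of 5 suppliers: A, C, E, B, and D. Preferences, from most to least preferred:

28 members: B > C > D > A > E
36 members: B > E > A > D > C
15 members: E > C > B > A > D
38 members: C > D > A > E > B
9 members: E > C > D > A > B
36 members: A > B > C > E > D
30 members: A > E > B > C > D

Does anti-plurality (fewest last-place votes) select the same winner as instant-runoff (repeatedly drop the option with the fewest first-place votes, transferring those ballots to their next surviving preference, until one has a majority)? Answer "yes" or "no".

yes

Anti-plurality — last-place votes: A 0, C 36, E 28, B 47, D 81. Winner: A.
Instant-runoff — R1 A 66, C 38, E 24, B 64, D 0 (D out); R2 A 66, C 38, E 24, B 64 (E out); R3 A 66, C 62, B 64 (C out); R4 A 113, B 79 (A winner). Winner: A.
The two methods agree.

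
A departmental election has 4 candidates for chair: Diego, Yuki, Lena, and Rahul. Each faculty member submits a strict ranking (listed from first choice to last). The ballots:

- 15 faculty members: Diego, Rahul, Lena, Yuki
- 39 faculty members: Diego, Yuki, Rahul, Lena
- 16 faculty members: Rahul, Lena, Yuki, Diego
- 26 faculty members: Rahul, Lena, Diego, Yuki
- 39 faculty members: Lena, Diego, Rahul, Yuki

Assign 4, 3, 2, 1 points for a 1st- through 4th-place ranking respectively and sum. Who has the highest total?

Diego

Diego: 15·4 + 39·4 + 16·1 + 26·2 + 39·3 = 401
Yuki: 15·1 + 39·3 + 16·2 + 26·1 + 39·1 = 229
Lena: 15·2 + 39·1 + 16·3 + 26·3 + 39·4 = 351
Rahul: 15·3 + 39·2 + 16·4 + 26·4 + 39·2 = 369
Diego has the highest Borda score (401).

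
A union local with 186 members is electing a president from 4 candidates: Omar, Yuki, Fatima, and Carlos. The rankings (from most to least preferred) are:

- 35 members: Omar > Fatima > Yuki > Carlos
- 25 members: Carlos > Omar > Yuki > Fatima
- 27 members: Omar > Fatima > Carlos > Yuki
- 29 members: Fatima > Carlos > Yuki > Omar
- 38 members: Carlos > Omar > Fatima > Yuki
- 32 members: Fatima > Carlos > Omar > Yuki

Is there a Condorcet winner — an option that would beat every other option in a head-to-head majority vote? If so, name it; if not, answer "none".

Checking pairwise contests:
Carlos beats Omar 124–62.
Omar beats Yuki 157–29.
Omar beats Fatima 125–61.
Fatima beats Carlos 123–63.
Every option loses at least one head-to-head, so there is no Condorcet winner.

none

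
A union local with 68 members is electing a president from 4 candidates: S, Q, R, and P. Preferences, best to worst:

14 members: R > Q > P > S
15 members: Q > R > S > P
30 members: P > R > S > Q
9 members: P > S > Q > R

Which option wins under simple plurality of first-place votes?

First-place votes: S 0, Q 15, R 14, P 39.
P has the most first-place votes.

P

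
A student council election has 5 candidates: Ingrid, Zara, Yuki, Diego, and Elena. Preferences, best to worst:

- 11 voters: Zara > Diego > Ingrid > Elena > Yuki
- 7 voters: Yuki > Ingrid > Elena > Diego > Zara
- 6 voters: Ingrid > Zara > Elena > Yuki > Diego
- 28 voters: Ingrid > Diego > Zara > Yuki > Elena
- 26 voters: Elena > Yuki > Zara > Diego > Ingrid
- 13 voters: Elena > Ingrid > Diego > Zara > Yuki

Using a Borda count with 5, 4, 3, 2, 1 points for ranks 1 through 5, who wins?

Ingrid

Ingrid: 11·3 + 7·4 + 6·5 + 28·5 + 26·1 + 13·4 = 309
Zara: 11·5 + 7·1 + 6·4 + 28·3 + 26·3 + 13·2 = 274
Yuki: 11·1 + 7·5 + 6·2 + 28·2 + 26·4 + 13·1 = 231
Diego: 11·4 + 7·2 + 6·1 + 28·4 + 26·2 + 13·3 = 267
Elena: 11·2 + 7·3 + 6·3 + 28·1 + 26·5 + 13·5 = 284
Ingrid has the highest Borda score (309).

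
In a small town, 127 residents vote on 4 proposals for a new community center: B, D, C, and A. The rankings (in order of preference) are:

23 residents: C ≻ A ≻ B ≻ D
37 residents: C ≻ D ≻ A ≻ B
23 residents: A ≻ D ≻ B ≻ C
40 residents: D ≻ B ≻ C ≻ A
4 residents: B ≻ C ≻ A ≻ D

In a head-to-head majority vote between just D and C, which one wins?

Voters preferring D to C: 63; preferring C to D: 64.
C wins the head-to-head.

C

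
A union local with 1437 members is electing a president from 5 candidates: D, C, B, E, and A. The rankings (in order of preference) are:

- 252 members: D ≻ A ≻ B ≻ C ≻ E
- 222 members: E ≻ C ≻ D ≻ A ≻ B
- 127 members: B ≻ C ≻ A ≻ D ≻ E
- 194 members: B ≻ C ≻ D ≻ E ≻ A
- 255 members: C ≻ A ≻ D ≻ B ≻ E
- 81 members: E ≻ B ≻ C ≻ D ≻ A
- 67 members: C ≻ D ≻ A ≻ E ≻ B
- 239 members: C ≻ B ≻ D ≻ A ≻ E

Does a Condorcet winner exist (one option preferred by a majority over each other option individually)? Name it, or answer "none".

C vs D: 1185–252 for C.
C vs B: 783–654 for C.
C vs E: 1134–303 for C.
C vs A: 1185–252 for C.
C beats every other option head-to-head.

C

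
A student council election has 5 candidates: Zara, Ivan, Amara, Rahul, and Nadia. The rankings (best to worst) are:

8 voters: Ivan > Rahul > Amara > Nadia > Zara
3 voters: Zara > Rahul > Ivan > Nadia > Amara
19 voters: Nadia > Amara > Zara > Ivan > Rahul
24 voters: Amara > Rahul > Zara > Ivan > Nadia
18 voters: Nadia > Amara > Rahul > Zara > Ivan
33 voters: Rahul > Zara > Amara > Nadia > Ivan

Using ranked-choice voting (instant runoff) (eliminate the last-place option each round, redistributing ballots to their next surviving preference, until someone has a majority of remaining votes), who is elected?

Round 1: Zara 3, Ivan 8, Amara 24, Rahul 33, Nadia 37. Eliminate Zara.
Round 2: Ivan 8, Amara 24, Rahul 36, Nadia 37. Eliminate Ivan.
Round 3: Amara 24, Rahul 44, Nadia 37. Eliminate Amara.
Round 4: Rahul 68, Nadia 37. Rahul has a majority.

Rahul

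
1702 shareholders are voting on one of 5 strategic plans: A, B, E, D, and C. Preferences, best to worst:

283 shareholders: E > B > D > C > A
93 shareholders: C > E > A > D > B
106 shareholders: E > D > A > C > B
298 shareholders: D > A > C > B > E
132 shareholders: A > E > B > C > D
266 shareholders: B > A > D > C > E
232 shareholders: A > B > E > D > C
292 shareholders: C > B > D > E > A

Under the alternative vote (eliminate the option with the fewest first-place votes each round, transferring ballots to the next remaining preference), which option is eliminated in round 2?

D

Round 1: A 364, B 266, E 389, D 298, C 385. Eliminate B.
Round 2: A 630, E 389, D 298, C 385. Eliminate D.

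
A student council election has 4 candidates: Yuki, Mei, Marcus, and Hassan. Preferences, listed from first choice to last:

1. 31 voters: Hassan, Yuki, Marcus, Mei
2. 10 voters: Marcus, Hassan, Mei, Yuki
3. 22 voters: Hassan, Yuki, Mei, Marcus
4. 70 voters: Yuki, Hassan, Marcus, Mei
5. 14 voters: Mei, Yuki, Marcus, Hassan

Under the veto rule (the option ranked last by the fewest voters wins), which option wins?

Last-place votes: Yuki 10, Mei 101, Marcus 22, Hassan 14.
Yuki is ranked last by the fewest voters, so Yuki wins.

Yuki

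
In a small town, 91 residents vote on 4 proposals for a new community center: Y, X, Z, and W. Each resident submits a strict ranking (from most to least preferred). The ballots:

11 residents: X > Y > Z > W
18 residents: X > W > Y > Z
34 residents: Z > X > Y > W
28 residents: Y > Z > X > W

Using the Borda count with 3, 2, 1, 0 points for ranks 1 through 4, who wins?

Y: 11·2 + 18·1 + 34·1 + 28·3 = 158
X: 11·3 + 18·3 + 34·2 + 28·1 = 183
Z: 11·1 + 18·0 + 34·3 + 28·2 = 169
W: 11·0 + 18·2 + 34·0 + 28·0 = 36
X has the highest Borda score (183).

X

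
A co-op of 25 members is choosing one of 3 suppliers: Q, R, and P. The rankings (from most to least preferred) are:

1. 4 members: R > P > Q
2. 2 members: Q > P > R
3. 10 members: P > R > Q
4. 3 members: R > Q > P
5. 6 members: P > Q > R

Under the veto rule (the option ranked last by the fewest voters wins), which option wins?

P

Last-place votes: Q 14, R 8, P 3.
P is ranked last by the fewest voters, so P wins.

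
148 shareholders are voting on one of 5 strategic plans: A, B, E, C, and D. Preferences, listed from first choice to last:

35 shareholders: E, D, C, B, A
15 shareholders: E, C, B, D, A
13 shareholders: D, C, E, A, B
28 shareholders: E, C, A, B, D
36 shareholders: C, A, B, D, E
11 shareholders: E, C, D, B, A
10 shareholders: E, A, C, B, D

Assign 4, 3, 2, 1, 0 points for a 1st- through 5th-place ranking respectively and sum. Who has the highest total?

C

A: 35·0 + 15·0 + 13·1 + 28·2 + 36·3 + 11·0 + 10·3 = 207
B: 35·1 + 15·2 + 13·0 + 28·1 + 36·2 + 11·1 + 10·1 = 186
E: 35·4 + 15·4 + 13·2 + 28·4 + 36·0 + 11·4 + 10·4 = 422
C: 35·2 + 15·3 + 13·3 + 28·3 + 36·4 + 11·3 + 10·2 = 435
D: 35·3 + 15·1 + 13·4 + 28·0 + 36·1 + 11·2 + 10·0 = 230
C has the highest Borda score (435).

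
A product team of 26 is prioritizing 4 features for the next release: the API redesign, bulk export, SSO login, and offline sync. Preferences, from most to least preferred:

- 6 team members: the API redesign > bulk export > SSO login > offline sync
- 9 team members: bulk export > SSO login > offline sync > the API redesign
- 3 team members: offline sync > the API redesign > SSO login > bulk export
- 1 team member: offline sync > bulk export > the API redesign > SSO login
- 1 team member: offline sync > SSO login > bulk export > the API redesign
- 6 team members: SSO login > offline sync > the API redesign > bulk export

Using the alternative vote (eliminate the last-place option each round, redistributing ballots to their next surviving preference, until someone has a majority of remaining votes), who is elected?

the API redesign

Round 1: the API redesign 6, bulk export 9, SSO login 6, offline sync 5. Eliminate offline sync.
Round 2: the API redesign 9, bulk export 10, SSO login 7. Eliminate SSO login.
Round 3: the API redesign 15, bulk export 11. The API redesign has a majority.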